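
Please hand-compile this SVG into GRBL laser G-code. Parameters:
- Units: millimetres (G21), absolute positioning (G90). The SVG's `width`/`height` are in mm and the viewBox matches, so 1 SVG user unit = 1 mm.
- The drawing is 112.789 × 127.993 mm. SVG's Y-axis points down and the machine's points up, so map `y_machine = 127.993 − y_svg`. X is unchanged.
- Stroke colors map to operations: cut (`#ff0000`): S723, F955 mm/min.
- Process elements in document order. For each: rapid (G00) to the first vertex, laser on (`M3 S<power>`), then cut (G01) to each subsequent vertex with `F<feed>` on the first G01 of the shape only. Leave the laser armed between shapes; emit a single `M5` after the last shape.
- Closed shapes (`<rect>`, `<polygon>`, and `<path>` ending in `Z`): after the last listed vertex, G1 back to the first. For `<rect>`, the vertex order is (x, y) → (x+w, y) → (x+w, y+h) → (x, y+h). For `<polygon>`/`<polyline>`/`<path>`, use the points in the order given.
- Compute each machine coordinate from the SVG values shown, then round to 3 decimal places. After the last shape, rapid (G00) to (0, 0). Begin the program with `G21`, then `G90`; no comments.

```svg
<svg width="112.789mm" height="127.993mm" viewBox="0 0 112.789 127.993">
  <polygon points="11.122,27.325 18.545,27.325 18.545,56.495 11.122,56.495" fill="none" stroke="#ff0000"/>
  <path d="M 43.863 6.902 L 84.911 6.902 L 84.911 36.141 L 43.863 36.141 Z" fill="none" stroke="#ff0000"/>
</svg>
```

G21
G90
G00 X11.122 Y100.668
M3 S723
G01 X18.545 Y100.668 F955
G01 X18.545 Y71.498
G01 X11.122 Y71.498
G01 X11.122 Y100.668
G00 X43.863 Y121.091
M3 S723
G01 X84.911 Y121.091 F955
G01 X84.911 Y91.852
G01 X43.863 Y91.852
G01 X43.863 Y121.091
M5
G00 X0.000 Y0.000

1 u = 1 mm; y_m = 127.993 − y.

[1] `<polygon>` rectangle, #ff0000→cut S723 F955: (11.122,100.668) → (18.545,100.668) → (18.545,71.498) → (11.122,71.498) → (11.122,100.668) (closed)

[2] `<path>` rectangle, #ff0000→cut S723 F955: (43.863,121.091) → (84.911,121.091) → (84.911,91.852) → (43.863,91.852) → (43.863,121.091) (closed)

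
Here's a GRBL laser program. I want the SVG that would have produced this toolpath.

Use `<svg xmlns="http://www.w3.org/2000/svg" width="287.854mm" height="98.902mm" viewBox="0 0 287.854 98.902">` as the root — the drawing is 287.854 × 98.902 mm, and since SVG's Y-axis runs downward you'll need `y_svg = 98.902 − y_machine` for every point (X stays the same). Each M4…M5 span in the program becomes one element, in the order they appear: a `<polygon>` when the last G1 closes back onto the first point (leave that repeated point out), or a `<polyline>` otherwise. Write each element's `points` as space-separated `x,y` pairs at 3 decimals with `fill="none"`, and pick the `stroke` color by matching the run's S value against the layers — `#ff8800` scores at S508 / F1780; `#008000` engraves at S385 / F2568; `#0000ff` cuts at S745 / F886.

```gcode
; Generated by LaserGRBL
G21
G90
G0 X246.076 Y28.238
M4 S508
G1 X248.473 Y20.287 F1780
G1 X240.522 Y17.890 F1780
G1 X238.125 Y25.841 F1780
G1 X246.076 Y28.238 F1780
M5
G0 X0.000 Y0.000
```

Machine Y-up, SVG Y-down with viewBox height 98.902, so y_svg = 98.902 − y_machine; X carries over. Every run uses S508, so all elements get stroke `#ff8800` (score).

Run 1: The run returns to its start, so emit a `<polygon>` with points (Y-flipped): 246.076,70.664 248.473,78.615 240.522,81.012 238.125,73.061.

<svg xmlns="http://www.w3.org/2000/svg" width="287.854mm" height="98.902mm" viewBox="0 0 287.854 98.902">
  <polygon points="246.076,70.664 248.473,78.615 240.522,81.012 238.125,73.061" fill="none" stroke="#ff8800"/>
</svg>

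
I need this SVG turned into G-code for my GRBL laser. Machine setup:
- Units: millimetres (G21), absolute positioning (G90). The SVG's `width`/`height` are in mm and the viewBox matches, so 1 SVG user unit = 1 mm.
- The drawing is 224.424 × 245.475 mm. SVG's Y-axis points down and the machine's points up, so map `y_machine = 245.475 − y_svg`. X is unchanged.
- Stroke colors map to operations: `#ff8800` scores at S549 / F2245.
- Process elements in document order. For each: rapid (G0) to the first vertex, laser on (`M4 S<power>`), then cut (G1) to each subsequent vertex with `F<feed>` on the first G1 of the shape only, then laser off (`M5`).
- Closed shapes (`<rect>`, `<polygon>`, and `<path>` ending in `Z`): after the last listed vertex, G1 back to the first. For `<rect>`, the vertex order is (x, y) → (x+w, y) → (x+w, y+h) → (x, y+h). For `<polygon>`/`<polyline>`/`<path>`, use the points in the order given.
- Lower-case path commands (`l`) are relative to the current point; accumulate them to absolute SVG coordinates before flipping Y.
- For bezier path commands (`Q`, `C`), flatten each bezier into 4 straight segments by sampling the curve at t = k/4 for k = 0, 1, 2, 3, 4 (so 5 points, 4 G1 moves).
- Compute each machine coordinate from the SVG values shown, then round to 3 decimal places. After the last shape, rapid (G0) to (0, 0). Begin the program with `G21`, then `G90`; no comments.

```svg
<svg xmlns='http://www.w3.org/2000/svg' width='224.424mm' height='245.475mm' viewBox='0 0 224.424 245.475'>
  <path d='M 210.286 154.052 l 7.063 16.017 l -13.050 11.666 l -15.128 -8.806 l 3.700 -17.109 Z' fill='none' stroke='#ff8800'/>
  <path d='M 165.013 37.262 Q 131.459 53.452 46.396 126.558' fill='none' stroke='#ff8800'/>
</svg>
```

G21
G90
G0 X210.286 Y91.423
M4 S549
G1 X217.349 Y75.406 F2245
G1 X204.299 Y63.740
G1 X189.171 Y72.546
G1 X192.871 Y89.655
G1 X210.286 Y91.423
M5
G0 X165.013 Y208.213
M4 S549
G1 X145.017 Y196.561 F2245
G1 X118.582 Y177.794
G1 X85.708 Y151.913
G1 X46.396 Y118.917
M5
G0 X0.000 Y0.000

viewBox `0 0 224.424 245.475` with mm width/height → 1 unit = 1 mm. Flip: y_m = 245.475 − y_svg.

**Shape 1** — `<path>` regular polygon, stroke `#ff8800` → score (S549, F2245). Machine vertices: (210.286,91.423) → (217.349,75.406) → (204.299,63.740) → (189.171,72.546) → (192.871,89.655) → (210.286,91.423). Closed: final G1 returns to the first vertex.

**Shape 2** — `<path>` quadratic bezier, stroke `#ff8800` → score (S549, F2245). Control points (SVG): P0=(165.013,37.262), P1=(131.459,53.452), P2=(46.396,126.558); sampled at t=k/4. Machine vertices: (165.013,208.213) → (145.017,196.561) → (118.582,177.794) → (85.708,151.913) → (46.396,118.917). Open path.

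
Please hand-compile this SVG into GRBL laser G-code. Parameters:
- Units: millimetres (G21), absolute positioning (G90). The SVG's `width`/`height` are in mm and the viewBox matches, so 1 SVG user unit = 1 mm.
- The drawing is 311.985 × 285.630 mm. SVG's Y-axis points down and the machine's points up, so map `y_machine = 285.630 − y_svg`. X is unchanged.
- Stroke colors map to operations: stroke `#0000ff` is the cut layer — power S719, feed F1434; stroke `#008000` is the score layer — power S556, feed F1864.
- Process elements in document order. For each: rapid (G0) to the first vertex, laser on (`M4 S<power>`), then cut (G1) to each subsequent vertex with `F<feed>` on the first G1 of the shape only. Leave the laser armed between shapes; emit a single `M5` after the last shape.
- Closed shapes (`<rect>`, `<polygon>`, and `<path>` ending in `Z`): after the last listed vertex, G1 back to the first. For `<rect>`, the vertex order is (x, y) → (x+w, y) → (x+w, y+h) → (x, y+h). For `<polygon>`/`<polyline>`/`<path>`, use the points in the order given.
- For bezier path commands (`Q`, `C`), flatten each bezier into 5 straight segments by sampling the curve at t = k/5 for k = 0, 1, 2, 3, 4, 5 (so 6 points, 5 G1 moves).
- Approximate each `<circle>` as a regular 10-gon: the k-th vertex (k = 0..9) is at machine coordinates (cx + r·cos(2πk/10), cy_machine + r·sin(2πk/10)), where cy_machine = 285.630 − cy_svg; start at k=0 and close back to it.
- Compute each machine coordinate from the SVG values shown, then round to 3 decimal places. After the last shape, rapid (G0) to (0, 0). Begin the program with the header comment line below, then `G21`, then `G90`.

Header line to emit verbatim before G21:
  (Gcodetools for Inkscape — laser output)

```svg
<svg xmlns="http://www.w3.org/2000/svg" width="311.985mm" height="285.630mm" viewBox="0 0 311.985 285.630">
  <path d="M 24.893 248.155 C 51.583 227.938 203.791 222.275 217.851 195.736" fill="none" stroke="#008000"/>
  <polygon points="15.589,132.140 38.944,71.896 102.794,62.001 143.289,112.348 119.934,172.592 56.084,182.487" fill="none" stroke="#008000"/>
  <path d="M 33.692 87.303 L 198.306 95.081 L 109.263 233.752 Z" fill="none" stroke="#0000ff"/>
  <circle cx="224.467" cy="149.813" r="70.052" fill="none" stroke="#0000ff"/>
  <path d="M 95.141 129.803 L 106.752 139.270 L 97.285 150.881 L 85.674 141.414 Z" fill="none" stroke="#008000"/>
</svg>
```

(Gcodetools for Inkscape — laser output)
G21
G90
G0 X24.893 Y37.475
M4 S556
G1 X53.860 Y48.142 F1864
G1 X100.295 Y57.017
G1 X151.543 Y65.800
G1 X194.947 Y76.192
G1 X217.851 Y89.894
G0 X15.589 Y153.490
M4 S556
G1 X38.944 Y213.734 F1864
G1 X102.794 Y223.629
G1 X143.289 Y173.282
G1 X119.934 Y113.038
G1 X56.084 Y103.143
G1 X15.589 Y153.490
G0 X33.692 Y198.327
M4 S719
G1 X198.306 Y190.549 F1434
G1 X109.263 Y51.878
G1 X33.692 Y198.327
G0 X294.519 Y135.817
M4 S719
G1 X281.140 Y176.993 F1434
G1 X246.114 Y202.440
G1 X202.820 Y202.440
G1 X167.794 Y176.993
G1 X154.415 Y135.817
G1 X167.794 Y94.641
G1 X202.820 Y69.194
G1 X246.114 Y69.194
G1 X281.140 Y94.641
G1 X294.519 Y135.817
G0 X95.141 Y155.827
M4 S556
G1 X106.752 Y146.360 F1864
G1 X97.285 Y134.749
G1 X85.674 Y144.216
G1 X95.141 Y155.827
M5
G0 X0.000 Y0.000

1 u = 1 mm; y_m = 285.630 − y.

[1] `<path>` cubic bezier, #008000→score S556 F1864: (24.893,37.475) → (53.860,48.142) → (100.295,57.017) → (151.543,65.800) → (194.947,76.192) → (217.851,89.894)

[2] `<polygon>` regular polygon, #008000→score S556 F1864: (15.589,153.490) → (38.944,213.734) → (102.794,223.629) → (143.289,173.282) → (119.934,113.038) → (56.084,103.143) → (15.589,153.490) (closed)

[3] `<path>` regular polygon, #0000ff→cut S719 F1434: (33.692,198.327) → (198.306,190.549) → (109.263,51.878) → (33.692,198.327) (closed)

[4] `<circle>` circle, #0000ff→cut S719 F1434: (294.519,135.817) → (281.140,176.993) → (246.114,202.440) → (202.820,202.440) → (167.794,176.993) → (154.415,135.817) → (167.794,94.641) → (202.820,69.194) → (246.114,69.194) → (281.140,94.641) → (294.519,135.817) (closed)

[5] `<path>` regular polygon, #008000→score S556 F1864: (95.141,155.827) → (106.752,146.360) → (97.285,134.749) → (85.674,144.216) → (95.141,155.827) (closed)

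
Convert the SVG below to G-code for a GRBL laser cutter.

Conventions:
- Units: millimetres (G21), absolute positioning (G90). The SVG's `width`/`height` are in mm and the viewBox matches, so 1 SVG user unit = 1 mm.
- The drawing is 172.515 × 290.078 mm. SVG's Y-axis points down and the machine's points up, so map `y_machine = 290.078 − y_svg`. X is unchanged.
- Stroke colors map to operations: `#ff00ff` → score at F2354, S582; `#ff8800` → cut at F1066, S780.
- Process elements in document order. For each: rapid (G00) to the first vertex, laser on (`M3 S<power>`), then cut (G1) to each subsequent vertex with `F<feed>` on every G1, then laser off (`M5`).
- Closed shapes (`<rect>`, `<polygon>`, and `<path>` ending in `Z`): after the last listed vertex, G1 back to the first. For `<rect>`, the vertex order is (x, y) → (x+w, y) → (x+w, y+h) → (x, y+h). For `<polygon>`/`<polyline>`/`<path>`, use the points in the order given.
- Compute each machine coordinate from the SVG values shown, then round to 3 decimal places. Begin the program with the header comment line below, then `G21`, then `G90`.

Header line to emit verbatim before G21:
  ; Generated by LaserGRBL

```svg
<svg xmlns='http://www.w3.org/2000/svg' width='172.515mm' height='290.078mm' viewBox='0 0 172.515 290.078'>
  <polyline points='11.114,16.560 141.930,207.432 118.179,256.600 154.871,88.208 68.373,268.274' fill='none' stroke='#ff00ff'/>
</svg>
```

; Generated by LaserGRBL
G21
G90
G00 X11.114 Y273.518
M3 S582
G1 X141.930 Y82.646 F2354
G1 X118.179 Y33.478 F2354
G1 X154.871 Y201.870 F2354
G1 X68.373 Y21.804 F2354
M5

Since the viewBox matches the mm dimensions, user units are millimetres directly. The only transform is the Y-flip y_m = 290.078 − y_svg.

Shape 1 is a open polyline drawn with `<polyline>`. Its stroke #ff00ff means score at S582, F2354. After flipping Y the toolpath is (11.114,273.518) → (141.930,82.646) → (118.179,33.478) → (154.871,201.870) → (68.373,21.804).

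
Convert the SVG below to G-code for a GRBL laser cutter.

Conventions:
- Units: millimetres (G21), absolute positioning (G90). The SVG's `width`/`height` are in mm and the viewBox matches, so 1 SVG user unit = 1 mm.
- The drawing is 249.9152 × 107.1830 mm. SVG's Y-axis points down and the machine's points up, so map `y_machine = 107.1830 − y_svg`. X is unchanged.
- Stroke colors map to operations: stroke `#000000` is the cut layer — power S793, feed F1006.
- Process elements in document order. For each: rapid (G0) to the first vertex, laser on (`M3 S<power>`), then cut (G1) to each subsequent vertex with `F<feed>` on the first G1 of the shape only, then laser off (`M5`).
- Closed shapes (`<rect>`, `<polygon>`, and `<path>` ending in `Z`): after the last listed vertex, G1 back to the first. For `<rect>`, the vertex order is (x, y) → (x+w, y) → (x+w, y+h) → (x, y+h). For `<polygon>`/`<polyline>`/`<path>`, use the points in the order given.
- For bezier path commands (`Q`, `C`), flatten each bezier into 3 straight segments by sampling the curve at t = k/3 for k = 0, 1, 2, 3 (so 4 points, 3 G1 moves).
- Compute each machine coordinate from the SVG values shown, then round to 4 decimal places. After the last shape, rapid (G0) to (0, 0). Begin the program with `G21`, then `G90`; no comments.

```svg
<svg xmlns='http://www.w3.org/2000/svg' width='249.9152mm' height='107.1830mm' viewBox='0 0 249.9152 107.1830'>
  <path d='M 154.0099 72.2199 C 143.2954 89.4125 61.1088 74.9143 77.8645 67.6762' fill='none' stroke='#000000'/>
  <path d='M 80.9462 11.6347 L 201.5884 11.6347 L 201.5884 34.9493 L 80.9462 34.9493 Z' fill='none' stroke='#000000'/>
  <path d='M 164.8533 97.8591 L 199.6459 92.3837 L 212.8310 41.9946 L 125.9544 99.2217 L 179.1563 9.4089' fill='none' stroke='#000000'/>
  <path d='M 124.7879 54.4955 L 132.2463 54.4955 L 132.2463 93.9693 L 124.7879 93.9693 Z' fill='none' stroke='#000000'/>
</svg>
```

1 u = 1 mm; y_m = 107.1830 − y.

[1] `<path>` cubic bezier, #000000→cut S793 F1006: (154.0099,34.9631) → (125.7830,26.8915) → (87.7779,31.2913) → (77.8645,39.5068)

[2] `<path>` rectangle, #000000→cut S793 F1006: (80.9462,95.5483) → (201.5884,95.5483) → (201.5884,72.2337) → (80.9462,72.2337) → (80.9462,95.5483) (closed)

[3] `<path>` open polyline, #000000→cut S793 F1006: (164.8533,9.3239) → (199.6459,14.7993) → (212.8310,65.1884) → (125.9544,7.9613) → (179.1563,97.7741)

[4] `<path>` rectangle, #000000→cut S793 F1006: (124.7879,52.6875) → (132.2463,52.6875) → (132.2463,13.2137) → (124.7879,13.2137) → (124.7879,52.6875) (closed)

G21
G90
G0 X154.0099 Y34.9631
M3 S793
G1 X125.7830 Y26.8915 F1006
G1 X87.7779 Y31.2913
G1 X77.8645 Y39.5068
M5
G0 X80.9462 Y95.5483
M3 S793
G1 X201.5884 Y95.5483 F1006
G1 X201.5884 Y72.2337
G1 X80.9462 Y72.2337
G1 X80.9462 Y95.5483
M5
G0 X164.8533 Y9.3239
M3 S793
G1 X199.6459 Y14.7993 F1006
G1 X212.8310 Y65.1884
G1 X125.9544 Y7.9613
G1 X179.1563 Y97.7741
M5
G0 X124.7879 Y52.6875
M3 S793
G1 X132.2463 Y52.6875 F1006
G1 X132.2463 Y13.2137
G1 X124.7879 Y13.2137
G1 X124.7879 Y52.6875
M5
G0 X0.0000 Y0.0000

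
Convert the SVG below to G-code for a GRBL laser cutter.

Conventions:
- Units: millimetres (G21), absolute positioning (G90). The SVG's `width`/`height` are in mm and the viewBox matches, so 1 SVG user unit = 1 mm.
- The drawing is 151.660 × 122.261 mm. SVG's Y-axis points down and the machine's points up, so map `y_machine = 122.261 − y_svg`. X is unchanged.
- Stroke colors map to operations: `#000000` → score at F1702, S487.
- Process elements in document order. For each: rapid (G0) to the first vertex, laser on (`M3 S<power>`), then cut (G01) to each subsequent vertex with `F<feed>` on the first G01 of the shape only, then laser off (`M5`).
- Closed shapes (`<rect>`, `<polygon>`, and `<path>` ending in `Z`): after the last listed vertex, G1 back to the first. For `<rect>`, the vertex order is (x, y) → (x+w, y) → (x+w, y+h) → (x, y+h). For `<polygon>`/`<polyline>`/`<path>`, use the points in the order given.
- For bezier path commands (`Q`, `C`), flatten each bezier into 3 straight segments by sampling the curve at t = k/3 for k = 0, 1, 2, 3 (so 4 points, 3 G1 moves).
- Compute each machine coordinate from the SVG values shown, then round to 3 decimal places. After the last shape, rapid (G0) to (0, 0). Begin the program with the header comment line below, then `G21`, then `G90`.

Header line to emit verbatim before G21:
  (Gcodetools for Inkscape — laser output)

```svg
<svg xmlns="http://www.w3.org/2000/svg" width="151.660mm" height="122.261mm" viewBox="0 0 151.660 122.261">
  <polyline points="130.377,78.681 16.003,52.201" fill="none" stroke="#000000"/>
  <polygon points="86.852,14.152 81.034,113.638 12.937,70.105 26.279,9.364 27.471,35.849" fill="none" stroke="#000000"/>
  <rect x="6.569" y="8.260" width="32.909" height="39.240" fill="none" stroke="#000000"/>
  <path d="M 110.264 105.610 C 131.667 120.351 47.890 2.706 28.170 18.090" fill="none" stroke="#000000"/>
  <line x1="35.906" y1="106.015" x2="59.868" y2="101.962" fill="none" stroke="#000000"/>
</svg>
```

(Gcodetools for Inkscape — laser output)
G21
G90
G0 X130.377 Y43.580
M3 S487
G01 X16.003 Y70.060 F1702
M5
G0 X86.852 Y108.109
M3 S487
G01 X81.034 Y8.623 F1702
G01 X12.937 Y52.156
G01 X26.279 Y112.897
G01 X27.471 Y86.412
G01 X86.852 Y108.109
M5
G0 X6.569 Y114.001
M3 S487
G01 X39.478 Y114.001 F1702
G01 X39.478 Y74.761
G01 X6.569 Y74.761
G01 X6.569 Y114.001
M5
G0 X110.264 Y16.651
M3 S487
G01 X102.875 Y36.208 F1702
G01 X62.974 Y85.042
G01 X28.170 Y104.171
M5
G0 X35.906 Y16.246
M3 S487
G01 X59.868 Y20.299 F1702
M5
G0 X0.000 Y0.000

viewBox `0 0 151.660 122.261` with mm width/height → 1 unit = 1 mm. Flip: y_m = 122.261 − y_svg.

**Shape 1** — `<polyline>` line segment, stroke `#000000` → score (S487, F1702). Machine vertices: (130.377,43.580) → (16.003,70.060). Open path.

**Shape 2** — `<polygon>` closed polygon, stroke `#000000` → score (S487, F1702). Machine vertices: (86.852,108.109) → (81.034,8.623) → (12.937,52.156) → (26.279,112.897) → (27.471,86.412) → (86.852,108.109). Closed: final G1 returns to the first vertex.

**Shape 3** — `<rect>` rectangle, stroke `#000000` → score (S487, F1702). Machine vertices: (6.569,114.001) → (39.478,114.001) → (39.478,74.761) → (6.569,74.761) → (6.569,114.001). Closed: final G1 returns to the first vertex.

**Shape 4** — `<path>` cubic bezier, stroke `#000000` → score (S487, F1702). Control points (SVG): P0=(110.264,105.610), P1=(131.667,120.351), P2=(47.890,2.706), P3=(28.170,18.090); sampled at t=k/3. Machine vertices: (110.264,16.651) → (102.875,36.208) → (62.974,85.042) → (28.170,104.171). Open path.

**Shape 5** — `<line>` line segment, stroke `#000000` → score (S487, F1702). Machine vertices: (35.906,16.246) → (59.868,20.299). Open path.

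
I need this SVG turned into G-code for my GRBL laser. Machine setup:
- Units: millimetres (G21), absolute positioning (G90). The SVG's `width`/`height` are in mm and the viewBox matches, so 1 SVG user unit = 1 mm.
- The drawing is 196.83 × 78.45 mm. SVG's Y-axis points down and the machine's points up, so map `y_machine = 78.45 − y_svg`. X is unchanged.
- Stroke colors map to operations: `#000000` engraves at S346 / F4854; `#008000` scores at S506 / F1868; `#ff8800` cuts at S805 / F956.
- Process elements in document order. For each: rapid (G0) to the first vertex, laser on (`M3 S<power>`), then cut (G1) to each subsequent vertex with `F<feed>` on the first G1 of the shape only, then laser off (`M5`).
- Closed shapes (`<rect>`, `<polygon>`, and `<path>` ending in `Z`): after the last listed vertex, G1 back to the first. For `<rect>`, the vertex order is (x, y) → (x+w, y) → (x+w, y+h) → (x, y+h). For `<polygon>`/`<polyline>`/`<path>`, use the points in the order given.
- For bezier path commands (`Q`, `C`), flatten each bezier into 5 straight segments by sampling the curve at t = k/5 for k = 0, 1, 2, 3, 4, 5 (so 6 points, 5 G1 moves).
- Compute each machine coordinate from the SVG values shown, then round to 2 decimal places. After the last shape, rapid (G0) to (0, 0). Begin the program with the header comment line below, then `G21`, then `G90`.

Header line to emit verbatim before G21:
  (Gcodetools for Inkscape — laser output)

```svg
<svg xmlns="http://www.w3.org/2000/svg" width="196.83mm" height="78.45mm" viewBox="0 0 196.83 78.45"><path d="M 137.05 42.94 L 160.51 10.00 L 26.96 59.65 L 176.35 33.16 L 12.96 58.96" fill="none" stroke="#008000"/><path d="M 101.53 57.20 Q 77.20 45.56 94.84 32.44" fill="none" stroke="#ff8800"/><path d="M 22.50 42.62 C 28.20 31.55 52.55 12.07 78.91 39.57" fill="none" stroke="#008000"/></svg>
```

1 u = 1 mm; y_m = 78.45 − y.

[1] `<path>` open polyline, #008000→score S506 F1868: (137.05,35.51) → (160.51,68.45) → (26.96,18.80) → (176.35,45.29) → (12.96,19.49)

[2] `<path>` quadratic bezier, #ff8800→cut S805 F956: (101.53,21.25) → (93.48,25.97) → (88.78,30.80) → (87.44,35.75) → (89.46,40.82) → (94.84,46.01)

[3] `<path>` cubic bezier, #008000→score S506 F1868: (22.50,35.83) → (28.02,43.04) → (37.23,49.61) → (49.31,52.87) → (63.47,50.19) → (78.91,38.88)

(Gcodetools for Inkscape — laser output)
G21
G90
G0 X137.05 Y35.51
M3 S506
G1 X160.51 Y68.45 F1868
G1 X26.96 Y18.80
G1 X176.35 Y45.29
G1 X12.96 Y19.49
M5
G0 X101.53 Y21.25
M3 S805
G1 X93.48 Y25.97 F956
G1 X88.78 Y30.80
G1 X87.44 Y35.75
G1 X89.46 Y40.82
G1 X94.84 Y46.01
M5
G0 X22.50 Y35.83
M3 S506
G1 X28.02 Y43.04 F1868
G1 X37.23 Y49.61
G1 X49.31 Y52.87
G1 X63.47 Y50.19
G1 X78.91 Y38.88
M5
G0 X0.00 Y0.00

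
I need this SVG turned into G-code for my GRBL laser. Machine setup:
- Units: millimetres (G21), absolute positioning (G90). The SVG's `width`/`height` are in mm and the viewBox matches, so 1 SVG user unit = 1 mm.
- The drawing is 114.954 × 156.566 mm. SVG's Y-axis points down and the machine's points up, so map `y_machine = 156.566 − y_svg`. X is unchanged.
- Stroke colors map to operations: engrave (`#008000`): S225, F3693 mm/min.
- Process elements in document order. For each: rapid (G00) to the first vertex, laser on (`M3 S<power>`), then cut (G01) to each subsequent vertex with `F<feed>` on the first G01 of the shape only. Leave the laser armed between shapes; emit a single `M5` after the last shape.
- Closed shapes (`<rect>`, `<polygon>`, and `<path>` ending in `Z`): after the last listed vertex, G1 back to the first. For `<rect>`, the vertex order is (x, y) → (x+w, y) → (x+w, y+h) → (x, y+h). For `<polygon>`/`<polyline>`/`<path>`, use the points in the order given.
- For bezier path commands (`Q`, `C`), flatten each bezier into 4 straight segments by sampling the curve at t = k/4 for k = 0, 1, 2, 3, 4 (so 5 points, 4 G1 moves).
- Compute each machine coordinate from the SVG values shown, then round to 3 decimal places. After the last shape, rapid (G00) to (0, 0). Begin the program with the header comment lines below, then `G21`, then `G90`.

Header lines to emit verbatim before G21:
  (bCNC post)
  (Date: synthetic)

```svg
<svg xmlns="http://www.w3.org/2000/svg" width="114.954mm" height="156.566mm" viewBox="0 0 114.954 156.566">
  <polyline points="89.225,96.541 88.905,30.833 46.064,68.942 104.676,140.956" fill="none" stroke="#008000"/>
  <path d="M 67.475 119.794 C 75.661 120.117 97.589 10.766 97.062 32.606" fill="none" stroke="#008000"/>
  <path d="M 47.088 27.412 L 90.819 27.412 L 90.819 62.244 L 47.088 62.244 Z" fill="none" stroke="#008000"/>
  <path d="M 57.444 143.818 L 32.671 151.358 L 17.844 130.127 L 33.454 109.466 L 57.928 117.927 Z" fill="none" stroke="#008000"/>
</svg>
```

viewBox `0 0 114.954 156.566` with mm width/height → 1 unit = 1 mm. Flip: y_m = 156.566 − y_svg.

**Shape 1** — `<polyline>` open polyline, stroke `#008000` → engrave (S225, F3693). Machine vertices: (89.225,60.025) → (88.905,125.733) → (46.064,87.624) → (104.676,15.610). Open path.

**Shape 2** — `<path>` cubic bezier, stroke `#008000` → engrave (S225, F3693). Control points (SVG): P0=(67.475,119.794), P1=(75.661,120.117), P2=(97.589,10.766), P3=(97.062,32.606); sampled at t=k/4. Machine vertices: (67.475,36.772) → (75.626,53.330) → (85.536,88.435) → (93.813,119.505) → (97.062,123.960). Open path.

**Shape 3** — `<path>` rectangle, stroke `#008000` → engrave (S225, F3693). Machine vertices: (47.088,129.154) → (90.819,129.154) → (90.819,94.322) → (47.088,94.322) → (47.088,129.154). Closed: final G1 returns to the first vertex.

**Shape 4** — `<path>` regular polygon, stroke `#008000` → engrave (S225, F3693). Machine vertices: (57.444,12.748) → (32.671,5.208) → (17.844,26.439) → (33.454,47.100) → (57.928,38.639) → (57.444,12.748). Closed: final G1 returns to the first vertex.

(bCNC post)
(Date: synthetic)
G21
G90
G00 X89.225 Y60.025
M3 S225
G01 X88.905 Y125.733 F3693
G01 X46.064 Y87.624
G01 X104.676 Y15.610
G00 X67.475 Y36.772
M3 S225
G01 X75.626 Y53.330 F3693
G01 X85.536 Y88.435
G01 X93.813 Y119.505
G01 X97.062 Y123.960
G00 X47.088 Y129.154
M3 S225
G01 X90.819 Y129.154 F3693
G01 X90.819 Y94.322
G01 X47.088 Y94.322
G01 X47.088 Y129.154
G00 X57.444 Y12.748
M3 S225
G01 X32.671 Y5.208 F3693
G01 X17.844 Y26.439
G01 X33.454 Y47.100
G01 X57.928 Y38.639
G01 X57.444 Y12.748
M5
G00 X0.000 Y0.000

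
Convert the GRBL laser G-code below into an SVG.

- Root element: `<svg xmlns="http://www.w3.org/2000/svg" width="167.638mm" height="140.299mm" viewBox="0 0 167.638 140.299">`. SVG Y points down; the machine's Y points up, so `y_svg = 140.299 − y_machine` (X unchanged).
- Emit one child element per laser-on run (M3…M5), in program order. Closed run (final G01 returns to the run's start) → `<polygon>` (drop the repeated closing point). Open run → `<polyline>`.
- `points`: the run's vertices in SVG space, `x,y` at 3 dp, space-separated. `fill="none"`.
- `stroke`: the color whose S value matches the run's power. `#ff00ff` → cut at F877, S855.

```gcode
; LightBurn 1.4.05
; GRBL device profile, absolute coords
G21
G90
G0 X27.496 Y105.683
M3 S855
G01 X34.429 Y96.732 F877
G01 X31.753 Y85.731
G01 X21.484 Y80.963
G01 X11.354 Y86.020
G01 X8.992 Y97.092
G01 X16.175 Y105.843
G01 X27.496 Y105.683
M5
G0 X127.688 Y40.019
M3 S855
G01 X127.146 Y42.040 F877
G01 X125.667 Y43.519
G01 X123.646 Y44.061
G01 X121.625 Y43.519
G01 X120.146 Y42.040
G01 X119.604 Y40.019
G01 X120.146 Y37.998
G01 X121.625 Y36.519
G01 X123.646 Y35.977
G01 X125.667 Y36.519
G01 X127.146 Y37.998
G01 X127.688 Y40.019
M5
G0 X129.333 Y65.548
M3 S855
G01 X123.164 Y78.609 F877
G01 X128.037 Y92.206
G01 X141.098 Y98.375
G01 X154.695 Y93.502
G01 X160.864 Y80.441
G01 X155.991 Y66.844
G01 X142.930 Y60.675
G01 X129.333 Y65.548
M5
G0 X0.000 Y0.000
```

<svg xmlns="http://www.w3.org/2000/svg" width="167.638mm" height="140.299mm" viewBox="0 0 167.638 140.299">
  <polygon points="27.496,34.616 34.429,43.567 31.753,54.568 21.484,59.336 11.354,54.279 8.992,43.207 16.175,34.456" fill="none" stroke="#ff00ff"/>
  <polygon points="127.688,100.280 127.146,98.259 125.667,96.780 123.646,96.238 121.625,96.780 120.146,98.259 119.604,100.280 120.146,102.301 121.625,103.780 123.646,104.322 125.667,103.780 127.146,102.301" fill="none" stroke="#ff00ff"/>
  <polygon points="129.333,74.751 123.164,61.690 128.037,48.093 141.098,41.924 154.695,46.797 160.864,59.858 155.991,73.455 142.930,79.624" fill="none" stroke="#ff00ff"/>
</svg>

y_svg = 140.299 − y_m. Every run uses S855, so all elements get stroke `#ff00ff` (cut).

[1] closed run; points: 27.496,34.616 34.429,43.567 31.753,54.568 21.484,59.336 11.354,54.279 8.992,43.207 16.175,34.456

[2] closed run; points: 127.688,100.280 127.146,98.259 125.667,96.780 123.646,96.238 121.625,96.780 120.146,98.259 119.604,100.280 120.146,102.301 121.625,103.780 123.646,104.322 125.667,103.780 127.146,102.301

[3] closed run; points: 129.333,74.751 123.164,61.690 128.037,48.093 141.098,41.924 154.695,46.797 160.864,59.858 155.991,73.455 142.930,79.624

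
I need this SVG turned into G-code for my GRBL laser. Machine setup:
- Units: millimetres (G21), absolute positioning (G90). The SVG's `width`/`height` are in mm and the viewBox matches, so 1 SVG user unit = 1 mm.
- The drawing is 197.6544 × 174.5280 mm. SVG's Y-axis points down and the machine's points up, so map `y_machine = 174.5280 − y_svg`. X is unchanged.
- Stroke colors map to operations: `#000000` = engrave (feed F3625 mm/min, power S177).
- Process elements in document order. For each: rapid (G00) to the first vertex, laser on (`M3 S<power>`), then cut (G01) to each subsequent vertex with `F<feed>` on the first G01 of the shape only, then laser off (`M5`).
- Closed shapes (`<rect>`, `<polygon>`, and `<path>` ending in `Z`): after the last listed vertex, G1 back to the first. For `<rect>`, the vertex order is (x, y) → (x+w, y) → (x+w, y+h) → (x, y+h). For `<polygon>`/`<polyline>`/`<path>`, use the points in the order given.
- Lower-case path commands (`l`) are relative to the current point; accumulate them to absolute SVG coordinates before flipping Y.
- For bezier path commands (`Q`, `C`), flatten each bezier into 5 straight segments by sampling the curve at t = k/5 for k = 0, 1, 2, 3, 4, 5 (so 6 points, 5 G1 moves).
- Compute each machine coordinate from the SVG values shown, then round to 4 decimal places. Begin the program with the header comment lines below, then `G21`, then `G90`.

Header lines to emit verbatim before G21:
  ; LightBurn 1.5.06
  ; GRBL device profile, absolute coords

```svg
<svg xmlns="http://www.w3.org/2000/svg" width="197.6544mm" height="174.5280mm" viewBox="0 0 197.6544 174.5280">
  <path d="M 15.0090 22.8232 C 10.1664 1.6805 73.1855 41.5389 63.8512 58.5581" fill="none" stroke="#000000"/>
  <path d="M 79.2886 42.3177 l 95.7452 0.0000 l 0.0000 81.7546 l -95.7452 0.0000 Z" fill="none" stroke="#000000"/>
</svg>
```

Since the viewBox matches the mm dimensions, user units are millimetres directly. The only transform is the Y-flip y_m = 174.5280 − y_svg.

Shape 1 is a cubic bezier drawn with `<path>`. Its stroke #000000 means engrave at S177, F3625. After flipping Y the toolpath is (15.0090,151.7048) → (19.1251,157.7410) → (32.7977,153.1613) → (49.2965,141.9900) → (61.8911,128.2514) → (63.8512,115.9699).

Shape 2 is a rectangle drawn with `<path>`. Its stroke #000000 means engrave at S177, F3625. After flipping Y the toolpath is (79.2886,132.2103) → (175.0338,132.2103) → (175.0338,50.4557) → (79.2886,50.4557) → (79.2886,132.2103), returning to the start.

; LightBurn 1.5.06
; GRBL device profile, absolute coords
G21
G90
G00 X15.0090 Y151.7048
M3 S177
G01 X19.1251 Y157.7410 F3625
G01 X32.7977 Y153.1613
G01 X49.2965 Y141.9900
G01 X61.8911 Y128.2514
G01 X63.8512 Y115.9699
M5
G00 X79.2886 Y132.2103
M3 S177
G01 X175.0338 Y132.2103 F3625
G01 X175.0338 Y50.4557
G01 X79.2886 Y50.4557
G01 X79.2886 Y132.2103
M5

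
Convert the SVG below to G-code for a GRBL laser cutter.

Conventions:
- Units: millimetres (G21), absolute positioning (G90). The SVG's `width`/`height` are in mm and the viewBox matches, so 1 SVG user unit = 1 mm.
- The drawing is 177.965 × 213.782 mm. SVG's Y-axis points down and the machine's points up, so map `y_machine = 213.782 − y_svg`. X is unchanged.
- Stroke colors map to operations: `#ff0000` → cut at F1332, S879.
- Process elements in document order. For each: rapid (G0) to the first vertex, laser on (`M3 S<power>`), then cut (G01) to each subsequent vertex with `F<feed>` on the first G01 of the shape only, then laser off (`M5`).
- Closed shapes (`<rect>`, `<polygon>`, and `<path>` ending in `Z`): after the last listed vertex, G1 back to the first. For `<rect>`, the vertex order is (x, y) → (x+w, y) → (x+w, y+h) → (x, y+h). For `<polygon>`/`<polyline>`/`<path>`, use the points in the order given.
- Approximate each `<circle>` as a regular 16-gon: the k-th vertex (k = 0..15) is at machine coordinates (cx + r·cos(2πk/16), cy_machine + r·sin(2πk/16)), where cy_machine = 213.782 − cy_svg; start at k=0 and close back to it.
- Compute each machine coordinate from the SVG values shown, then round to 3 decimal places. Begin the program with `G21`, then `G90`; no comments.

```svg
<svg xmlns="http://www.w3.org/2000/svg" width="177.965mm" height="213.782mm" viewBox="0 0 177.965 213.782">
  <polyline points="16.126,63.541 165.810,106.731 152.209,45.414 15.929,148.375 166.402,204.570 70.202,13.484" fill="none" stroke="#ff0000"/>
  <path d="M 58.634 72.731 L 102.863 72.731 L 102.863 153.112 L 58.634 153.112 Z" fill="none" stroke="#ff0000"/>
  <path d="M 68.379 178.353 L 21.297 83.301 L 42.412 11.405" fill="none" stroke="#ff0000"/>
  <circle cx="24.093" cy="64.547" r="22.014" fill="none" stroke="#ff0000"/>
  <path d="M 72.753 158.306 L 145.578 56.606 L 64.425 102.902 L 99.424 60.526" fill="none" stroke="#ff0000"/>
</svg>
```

G21
G90
G0 X16.126 Y150.241
M3 S879
G01 X165.810 Y107.051 F1332
G01 X152.209 Y168.368
G01 X15.929 Y65.407
G01 X166.402 Y9.212
G01 X70.202 Y200.298
M5
G0 X58.634 Y141.051
M3 S879
G01 X102.863 Y141.051 F1332
G01 X102.863 Y60.670
G01 X58.634 Y60.670
G01 X58.634 Y141.051
M5
G0 X68.379 Y35.429
M3 S879
G01 X21.297 Y130.481 F1332
G01 X42.412 Y202.377
M5
G0 X46.107 Y149.235
M3 S879
G01 X44.431 Y157.659 F1332
G01 X39.659 Y164.801
G01 X32.517 Y169.573
G01 X24.093 Y171.249
G01 X15.669 Y169.573
G01 X8.527 Y164.801
G01 X3.755 Y157.659
G01 X2.079 Y149.235
G01 X3.755 Y140.811
G01 X8.527 Y133.669
G01 X15.669 Y128.897
G01 X24.093 Y127.221
G01 X32.517 Y128.897
G01 X39.659 Y133.669
G01 X44.431 Y140.811
G01 X46.107 Y149.235
M5
G0 X72.753 Y55.476
M3 S879
G01 X145.578 Y157.176 F1332
G01 X64.425 Y110.880
G01 X99.424 Y153.256
M5

Since the viewBox matches the mm dimensions, user units are millimetres directly. The only transform is the Y-flip y_m = 213.782 − y_svg.

Shape 1 is a open polyline drawn with `<polyline>`. Its stroke #ff0000 means cut at S879, F1332. After flipping Y the toolpath is (16.126,150.241) → (165.810,107.051) → (152.209,168.368) → (15.929,65.407) → (166.402,9.212) → (70.202,200.298).

Shape 2 is a rectangle drawn with `<path>`. Its stroke #ff0000 means cut at S879, F1332. After flipping Y the toolpath is (58.634,141.051) → (102.863,141.051) → (102.863,60.670) → (58.634,60.670) → (58.634,141.051), returning to the start.

Shape 3 is a open polyline drawn with `<path>`. Its stroke #ff0000 means cut at S879, F1332. After flipping Y the toolpath is (68.379,35.429) → (21.297,130.481) → (42.412,202.377).

Shape 4 is a circle drawn with `<circle>`. Its stroke #ff0000 means cut at S879, F1332. After flipping Y the toolpath is (46.107,149.235) → (44.431,157.659) → (39.659,164.801) → (32.517,169.573) → (24.093,171.249) → (15.669,169.573) → (8.527,164.801) → (3.755,157.659) → (2.079,149.235) → (3.755,140.811) → (8.527,133.669) → (15.669,128.897) → (24.093,127.221) → (32.517,128.897) → (39.659,133.669) → (44.431,140.811) → (46.107,149.235), returning to the start.

Shape 5 is a open polyline drawn with `<path>`. Its stroke #ff0000 means cut at S879, F1332. After flipping Y the toolpath is (72.753,55.476) → (145.578,157.176) → (64.425,110.880) → (99.424,153.256).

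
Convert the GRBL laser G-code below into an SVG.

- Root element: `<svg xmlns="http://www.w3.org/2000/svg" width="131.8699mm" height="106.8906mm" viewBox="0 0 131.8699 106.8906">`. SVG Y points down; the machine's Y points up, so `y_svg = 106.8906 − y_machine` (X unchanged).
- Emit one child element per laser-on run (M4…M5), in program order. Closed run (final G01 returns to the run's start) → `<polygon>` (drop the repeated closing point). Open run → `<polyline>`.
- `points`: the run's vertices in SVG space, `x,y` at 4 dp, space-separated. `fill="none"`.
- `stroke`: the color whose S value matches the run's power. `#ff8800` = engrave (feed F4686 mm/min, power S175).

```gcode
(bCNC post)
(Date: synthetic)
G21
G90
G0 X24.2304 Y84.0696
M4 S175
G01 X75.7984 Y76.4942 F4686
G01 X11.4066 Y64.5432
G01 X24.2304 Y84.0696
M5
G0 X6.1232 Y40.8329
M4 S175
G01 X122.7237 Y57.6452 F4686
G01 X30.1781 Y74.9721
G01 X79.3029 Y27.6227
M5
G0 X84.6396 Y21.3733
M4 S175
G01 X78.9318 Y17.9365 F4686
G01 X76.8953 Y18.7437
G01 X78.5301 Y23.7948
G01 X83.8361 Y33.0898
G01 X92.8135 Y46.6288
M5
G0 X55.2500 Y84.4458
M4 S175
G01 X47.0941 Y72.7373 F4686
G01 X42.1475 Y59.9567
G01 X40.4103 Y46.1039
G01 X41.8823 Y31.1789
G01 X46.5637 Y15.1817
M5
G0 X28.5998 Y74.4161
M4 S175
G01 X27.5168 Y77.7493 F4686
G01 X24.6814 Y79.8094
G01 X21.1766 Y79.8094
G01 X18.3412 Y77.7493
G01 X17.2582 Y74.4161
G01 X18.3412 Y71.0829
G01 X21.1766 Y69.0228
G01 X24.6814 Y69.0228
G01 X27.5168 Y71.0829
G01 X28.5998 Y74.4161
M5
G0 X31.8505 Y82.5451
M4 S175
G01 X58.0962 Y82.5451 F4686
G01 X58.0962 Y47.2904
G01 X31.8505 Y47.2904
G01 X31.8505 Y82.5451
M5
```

Each laser-on run becomes one SVG element. Flip Y back into SVG space with y_svg = 106.8906 − y_machine. Every run uses S175, so all elements get stroke `#ff8800` (engrave).

Run 1: The run returns to its start, so emit a `<polygon>` with points (Y-flipped): 24.2304,22.8210 75.7984,30.3964 11.4066,42.3474.

Run 2: The run is open, so emit a `<polyline>` with points (Y-flipped): 6.1232,66.0577 122.7237,49.2454 30.1781,31.9185 79.3029,79.2679.

Run 3: The run is open, so emit a `<polyline>` with points (Y-flipped): 84.6396,85.5173 78.9318,88.9541 76.8953,88.1469 78.5301,83.0958 83.8361,73.8008 92.8135,60.2618.

Run 4: The run is open, so emit a `<polyline>` with points (Y-flipped): 55.2500,22.4448 47.0941,34.1533 42.1475,46.9339 40.4103,60.7867 41.8823,75.7117 46.5637,91.7089.

Run 5: The run returns to its start, so emit a `<polygon>` with points (Y-flipped): 28.5998,32.4745 27.5168,29.1413 24.6814,27.0812 21.1766,27.0812 18.3412,29.1413 17.2582,32.4745 18.3412,35.8077 21.1766,37.8678 24.6814,37.8678 27.5168,35.8077.

Run 6: The run returns to its start, so emit a `<polygon>` with points (Y-flipped): 31.8505,24.3455 58.0962,24.3455 58.0962,59.6002 31.8505,59.6002.

<svg xmlns="http://www.w3.org/2000/svg" width="131.8699mm" height="106.8906mm" viewBox="0 0 131.8699 106.8906">
  <polygon points="24.2304,22.8210 75.7984,30.3964 11.4066,42.3474" fill="none" stroke="#ff8800"/>
  <polyline points="6.1232,66.0577 122.7237,49.2454 30.1781,31.9185 79.3029,79.2679" fill="none" stroke="#ff8800"/>
  <polyline points="84.6396,85.5173 78.9318,88.9541 76.8953,88.1469 78.5301,83.0958 83.8361,73.8008 92.8135,60.2618" fill="none" stroke="#ff8800"/>
  <polyline points="55.2500,22.4448 47.0941,34.1533 42.1475,46.9339 40.4103,60.7867 41.8823,75.7117 46.5637,91.7089" fill="none" stroke="#ff8800"/>
  <polygon points="28.5998,32.4745 27.5168,29.1413 24.6814,27.0812 21.1766,27.0812 18.3412,29.1413 17.2582,32.4745 18.3412,35.8077 21.1766,37.8678 24.6814,37.8678 27.5168,35.8077" fill="none" stroke="#ff8800"/>
  <polygon points="31.8505,24.3455 58.0962,24.3455 58.0962,59.6002 31.8505,59.6002" fill="none" stroke="#ff8800"/>
</svg>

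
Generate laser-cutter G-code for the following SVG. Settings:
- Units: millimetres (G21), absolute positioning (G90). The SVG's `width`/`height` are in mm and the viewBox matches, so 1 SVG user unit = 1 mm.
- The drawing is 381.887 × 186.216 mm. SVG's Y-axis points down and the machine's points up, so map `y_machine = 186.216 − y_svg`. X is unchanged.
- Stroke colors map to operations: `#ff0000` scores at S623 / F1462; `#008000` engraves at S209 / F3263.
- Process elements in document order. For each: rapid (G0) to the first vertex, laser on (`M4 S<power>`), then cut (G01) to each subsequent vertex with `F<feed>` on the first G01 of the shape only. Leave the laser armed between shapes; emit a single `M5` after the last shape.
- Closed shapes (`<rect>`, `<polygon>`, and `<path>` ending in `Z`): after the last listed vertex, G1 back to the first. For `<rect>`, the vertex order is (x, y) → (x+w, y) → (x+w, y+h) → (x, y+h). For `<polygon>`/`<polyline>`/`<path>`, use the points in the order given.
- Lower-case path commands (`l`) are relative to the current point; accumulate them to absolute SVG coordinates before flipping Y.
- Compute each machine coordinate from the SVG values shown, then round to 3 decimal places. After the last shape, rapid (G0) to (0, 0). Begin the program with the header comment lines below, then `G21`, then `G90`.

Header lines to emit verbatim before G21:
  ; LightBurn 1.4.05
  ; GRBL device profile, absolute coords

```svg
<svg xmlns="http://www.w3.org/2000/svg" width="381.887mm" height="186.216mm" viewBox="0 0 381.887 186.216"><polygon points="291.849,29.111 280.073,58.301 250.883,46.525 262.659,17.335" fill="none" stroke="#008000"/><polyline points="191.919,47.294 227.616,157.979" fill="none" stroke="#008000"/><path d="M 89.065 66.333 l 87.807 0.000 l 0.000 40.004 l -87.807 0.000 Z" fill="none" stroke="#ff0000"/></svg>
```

viewBox `0 0 381.887 186.216` with mm width/height → 1 unit = 1 mm. Flip: y_m = 186.216 − y_svg.

**Shape 1** — `<polygon>` regular polygon, stroke `#008000` → engrave (S209, F3263). Machine vertices: (291.849,157.105) → (280.073,127.915) → (250.883,139.691) → (262.659,168.881) → (291.849,157.105). Closed: final G1 returns to the first vertex.

**Shape 2** — `<polyline>` line segment, stroke `#008000` → engrave (S209, F3263). Machine vertices: (191.919,138.922) → (227.616,28.237). Open path.

**Shape 3** — `<path>` rectangle, stroke `#ff0000` → score (S623, F1462). Machine vertices: (89.065,119.883) → (176.872,119.883) → (176.872,79.879) → (89.065,79.879) → (89.065,119.883). Closed: final G1 returns to the first vertex.

; LightBurn 1.4.05
; GRBL device profile, absolute coords
G21
G90
G0 X291.849 Y157.105
M4 S209
G01 X280.073 Y127.915 F3263
G01 X250.883 Y139.691
G01 X262.659 Y168.881
G01 X291.849 Y157.105
G0 X191.919 Y138.922
M4 S209
G01 X227.616 Y28.237 F3263
G0 X89.065 Y119.883
M4 S623
G01 X176.872 Y119.883 F1462
G01 X176.872 Y79.879
G01 X89.065 Y79.879
G01 X89.065 Y119.883
M5
G0 X0.000 Y0.000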